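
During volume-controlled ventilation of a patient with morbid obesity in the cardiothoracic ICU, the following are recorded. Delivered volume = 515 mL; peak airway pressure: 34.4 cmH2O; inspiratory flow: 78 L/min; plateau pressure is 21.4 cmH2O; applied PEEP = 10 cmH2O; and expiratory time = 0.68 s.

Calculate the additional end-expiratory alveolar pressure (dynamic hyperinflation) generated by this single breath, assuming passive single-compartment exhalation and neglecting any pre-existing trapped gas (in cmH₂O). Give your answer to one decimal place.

2.5

Flow: 78 L/min ÷ 60 = 1.3 L/s.
R = (PIP − Pplat)/V̇ = (34.4 − 21.4) / 1.3 = 13.0/1.3 = 10.0 cmH2O·s/L.
C = Vt/(Pplat − PEEP) = 515.0 / (21.4 − 10) = 515.0/11.4 = 45.175 mL/cmH2O.
τ = R × C = 10.0 × 0.04518 L/cmH2O = 0.4518 s.
Fraction remaining = e^(−Te/τ) = e^(−0.68/0.4518) = 0.222; trapped volume = 515.0 × 0.222 = 114.33 mL.
Additional alveolar pressure from trapping ≈ V_trapped / C = 114.33 / 45.175 = 2.531 cmH2O.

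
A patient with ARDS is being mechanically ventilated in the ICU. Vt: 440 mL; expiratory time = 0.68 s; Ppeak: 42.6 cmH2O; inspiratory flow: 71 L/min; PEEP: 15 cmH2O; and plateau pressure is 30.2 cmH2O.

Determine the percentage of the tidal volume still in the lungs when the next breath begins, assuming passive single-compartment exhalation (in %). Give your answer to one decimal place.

10.6

Flow: 71 L/min ÷ 60 = 1.1833 L/s.
R = (PIP − Pplat)/V̇ = (42.6 − 30.2) / 1.1833 = 12.4/1.1833 = 10.479 cmH2O·s/L.
C = Vt/(Pplat − PEEP) = 440.0 / (30.2 − 15) = 440.0/15.2 = 28.947 mL/cmH2O.
τ = R × C = 10.479 × 0.02895 L/cmH2O = 0.3034 s.
Fraction remaining at end-expiration = e^(−Te/τ) = e^(−0.68/0.3034) = 0.1063 → 10.63%.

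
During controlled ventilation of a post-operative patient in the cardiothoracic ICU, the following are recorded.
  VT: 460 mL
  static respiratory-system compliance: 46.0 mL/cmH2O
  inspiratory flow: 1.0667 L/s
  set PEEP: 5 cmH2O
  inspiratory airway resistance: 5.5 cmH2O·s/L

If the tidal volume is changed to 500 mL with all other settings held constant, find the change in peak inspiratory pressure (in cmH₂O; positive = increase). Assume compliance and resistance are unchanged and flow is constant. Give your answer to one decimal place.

0.9

PIP = Vt/C + R·V̇ + PEEP (constant-flow equation of motion).
Only the elastic term changes: ΔPIP = ΔVt / C = (500 − 460) / 46.0 = 0.8696 cmH2O.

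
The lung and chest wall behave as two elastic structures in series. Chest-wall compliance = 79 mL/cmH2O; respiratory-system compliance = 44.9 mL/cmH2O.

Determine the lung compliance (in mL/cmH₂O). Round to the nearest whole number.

1/CL = 1/Crs − 1/Ccw.
1/CL = 1/44.9 − 1/79 = 0.009613.
CL = 104.03 mL/cmH2O.

104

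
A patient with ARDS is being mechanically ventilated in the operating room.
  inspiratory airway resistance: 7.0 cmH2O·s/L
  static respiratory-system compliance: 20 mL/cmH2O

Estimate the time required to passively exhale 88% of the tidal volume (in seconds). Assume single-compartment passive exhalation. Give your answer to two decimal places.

τ = R × C = 7.0 × 20 mL/cmH2O = 7.0 × 0.020 L/cmH2O = 0.14 s.
Exhaled fraction f = 1 − e^(−t/τ) → t = −τ·ln(1 − f) = −0.14·ln(0.12) = 0.2968 s.

0.30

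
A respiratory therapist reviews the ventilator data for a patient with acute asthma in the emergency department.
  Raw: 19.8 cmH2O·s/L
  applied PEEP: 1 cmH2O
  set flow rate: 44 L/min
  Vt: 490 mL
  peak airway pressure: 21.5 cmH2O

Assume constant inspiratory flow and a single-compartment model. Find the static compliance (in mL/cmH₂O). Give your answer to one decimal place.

Flow: 44 L/min ÷ 60 = 0.7333 L/s.
Equation of motion (constant flow): PIP = Vt/C + R·V̇ + PEEP.
Vt/C = PIP − R·V̇ − PEEP = 21.5 − 19.8×0.7333 − 1 = 21.5 − 14.519 − 1 = 5.981 cmH2O.
C = Vt / 5.981 = 490 / 5.981 = 81.926 mL/cmH2O.

81.9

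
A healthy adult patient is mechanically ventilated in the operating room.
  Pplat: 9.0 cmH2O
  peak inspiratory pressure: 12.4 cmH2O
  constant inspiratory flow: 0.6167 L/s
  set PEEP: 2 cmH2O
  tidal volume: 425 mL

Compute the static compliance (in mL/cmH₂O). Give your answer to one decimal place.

60.7

Cstat = Vt / (Pplat − PEEP) = 425 / (9.0 − 2) = 425 / 7.0 = 60.714 mL/cmH2O.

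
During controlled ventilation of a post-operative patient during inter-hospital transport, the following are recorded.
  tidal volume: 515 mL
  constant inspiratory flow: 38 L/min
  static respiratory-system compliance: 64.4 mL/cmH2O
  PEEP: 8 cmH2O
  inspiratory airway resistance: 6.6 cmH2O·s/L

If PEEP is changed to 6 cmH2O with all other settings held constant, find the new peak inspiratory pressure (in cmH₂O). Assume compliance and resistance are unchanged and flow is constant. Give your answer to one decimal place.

Flow: 38 L/min ÷ 60 = 0.6333 L/s.
PIP = Vt/C + R·V̇ + PEEP (constant-flow equation of motion).
Only the baseline term changes: ΔPIP = ΔPEEP = 6 − 8 = -2.0 cmH2O.
Original PIP = 515/64.4 + 6.6×0.6333 + 8 = 20.177 cmH2O; new PIP = 20.177 + (-2.0) = 18.177 cmH2O.

18.2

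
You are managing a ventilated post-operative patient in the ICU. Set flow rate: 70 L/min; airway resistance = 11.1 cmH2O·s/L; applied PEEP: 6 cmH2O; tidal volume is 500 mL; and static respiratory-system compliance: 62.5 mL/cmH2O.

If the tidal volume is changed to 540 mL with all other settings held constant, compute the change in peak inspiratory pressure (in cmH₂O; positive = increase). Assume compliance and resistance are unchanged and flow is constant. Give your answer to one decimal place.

PIP = Vt/C + R·V̇ + PEEP (constant-flow equation of motion).
Only the elastic term changes: ΔPIP = ΔVt / C = (540 − 500) / 62.5 = 0.64 cmH2O.

0.6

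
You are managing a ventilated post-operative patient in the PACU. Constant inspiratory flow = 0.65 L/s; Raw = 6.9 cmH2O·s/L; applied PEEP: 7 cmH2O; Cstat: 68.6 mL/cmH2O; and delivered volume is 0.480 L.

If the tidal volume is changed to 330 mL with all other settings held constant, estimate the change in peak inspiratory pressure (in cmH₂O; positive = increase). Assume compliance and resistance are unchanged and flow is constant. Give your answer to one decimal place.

PIP = Vt/C + R·V̇ + PEEP (constant-flow equation of motion).
Only the elastic term changes: ΔPIP = ΔVt / C = (330 − 480) / 68.6 = -2.187 cmH2O.

-2.2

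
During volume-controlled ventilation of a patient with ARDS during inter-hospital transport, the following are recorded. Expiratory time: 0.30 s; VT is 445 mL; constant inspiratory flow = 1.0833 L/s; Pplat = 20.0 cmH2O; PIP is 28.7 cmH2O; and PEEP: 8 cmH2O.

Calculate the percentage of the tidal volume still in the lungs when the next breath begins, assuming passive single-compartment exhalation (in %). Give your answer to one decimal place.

R = (PIP − Pplat)/V̇ = (28.7 − 20.0) / 1.0833 = 8.7/1.0833 = 8.031 cmH2O·s/L.
C = Vt/(Pplat − PEEP) = 445.0 / (20.0 − 8) = 445.0/12.0 = 37.083 mL/cmH2O.
τ = R × C = 8.031 × 0.03708 L/cmH2O = 0.2978 s.
Fraction remaining at end-expiration = e^(−Te/τ) = e^(−0.30/0.2978) = 0.3652 → 36.52%.

36.5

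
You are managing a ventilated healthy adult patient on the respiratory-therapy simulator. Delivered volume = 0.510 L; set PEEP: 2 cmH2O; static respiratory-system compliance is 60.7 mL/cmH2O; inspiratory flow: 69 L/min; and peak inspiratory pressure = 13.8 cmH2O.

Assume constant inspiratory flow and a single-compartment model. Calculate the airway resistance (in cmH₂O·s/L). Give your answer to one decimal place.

3.0

Flow: 69 L/min ÷ 60 = 1.15 L/s.
Equation of motion (constant flow): PIP = Vt/C + R·V̇ + PEEP.
R·V̇ = PIP − Vt/C − PEEP = 13.8 − 510/60.7 − 2 = 13.8 − 8.402 − 2 = 3.398 cmH2O.
R = 3.398 / 1.15 = 2.955 cmH2O·s/L.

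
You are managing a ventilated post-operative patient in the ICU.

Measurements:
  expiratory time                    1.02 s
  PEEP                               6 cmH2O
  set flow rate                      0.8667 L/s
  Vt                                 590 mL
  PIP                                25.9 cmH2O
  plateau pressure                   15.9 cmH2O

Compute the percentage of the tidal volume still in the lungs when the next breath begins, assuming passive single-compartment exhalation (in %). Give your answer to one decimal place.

22.7

R = (PIP − Pplat)/V̇ = (25.9 − 15.9) / 0.8667 = 10.0/0.8667 = 11.538 cmH2O·s/L.
C = Vt/(Pplat − PEEP) = 590.0 / (15.9 − 6) = 590.0/9.9 = 59.596 mL/cmH2O.
τ = R × C = 11.538 × 0.0596 L/cmH2O = 0.6877 s.
Fraction remaining at end-expiration = e^(−Te/τ) = e^(−1.02/0.6877) = 0.2269 → 22.69%.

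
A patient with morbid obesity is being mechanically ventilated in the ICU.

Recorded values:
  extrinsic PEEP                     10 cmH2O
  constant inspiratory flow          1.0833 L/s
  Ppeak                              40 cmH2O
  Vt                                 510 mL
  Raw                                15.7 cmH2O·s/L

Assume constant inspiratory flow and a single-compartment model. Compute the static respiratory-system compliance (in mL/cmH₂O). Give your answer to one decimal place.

39.3

Equation of motion (constant flow): PIP = Vt/C + R·V̇ + PEEP.
Vt/C = PIP − R·V̇ − PEEP = 40 − 15.7×1.0833 − 10 = 40 − 17.008 − 10 = 12.992 cmH2O.
C = Vt / 12.992 = 510 / 12.992 = 39.255 mL/cmH2O.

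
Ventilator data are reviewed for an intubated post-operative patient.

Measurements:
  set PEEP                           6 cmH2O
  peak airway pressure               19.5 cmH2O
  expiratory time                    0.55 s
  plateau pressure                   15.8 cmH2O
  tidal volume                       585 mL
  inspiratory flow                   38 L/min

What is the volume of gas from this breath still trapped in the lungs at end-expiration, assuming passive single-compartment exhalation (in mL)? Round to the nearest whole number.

121

Flow: 38 L/min ÷ 60 = 0.6333 L/s.
R = (PIP − Pplat)/V̇ = (19.5 − 15.8) / 0.6333 = 3.7/0.6333 = 5.842 cmH2O·s/L.
C = Vt/(Pplat − PEEP) = 585.0 / (15.8 − 6) = 585.0/9.8 = 59.694 mL/cmH2O.
τ = R × C = 5.842 × 0.05969 L/cmH2O = 0.3487 s.
Fraction remaining = e^(−Te/τ) = e^(−0.55/0.3487) = 0.2065.
Trapped volume = 585.0 × 0.2065 = 120.8 mL.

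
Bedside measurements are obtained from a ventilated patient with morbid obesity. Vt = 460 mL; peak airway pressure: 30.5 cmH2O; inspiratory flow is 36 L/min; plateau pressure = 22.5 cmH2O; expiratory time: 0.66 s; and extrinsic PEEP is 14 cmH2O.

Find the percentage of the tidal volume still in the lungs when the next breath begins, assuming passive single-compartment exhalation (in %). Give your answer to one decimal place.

40.1

Flow: 36 L/min ÷ 60 = 0.6 L/s.
R = (PIP − Pplat)/V̇ = (30.5 − 22.5) / 0.6 = 8.0/0.6 = 13.333 cmH2O·s/L.
C = Vt/(Pplat − PEEP) = 460.0 / (22.5 − 14) = 460.0/8.5 = 54.118 mL/cmH2O.
τ = R × C = 13.333 × 0.05412 L/cmH2O = 0.7216 s.
Fraction remaining at end-expiration = e^(−Te/τ) = e^(−0.66/0.7216) = 0.4007 → 40.07%.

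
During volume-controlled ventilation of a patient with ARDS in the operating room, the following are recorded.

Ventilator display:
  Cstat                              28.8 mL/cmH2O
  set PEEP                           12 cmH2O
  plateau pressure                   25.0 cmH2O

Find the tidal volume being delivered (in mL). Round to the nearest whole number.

374

Vt = Cstat × (Pplat − PEEP) = 28.8 × (25.0 − 12) = 28.8 × 13.0 = 374.4 mL.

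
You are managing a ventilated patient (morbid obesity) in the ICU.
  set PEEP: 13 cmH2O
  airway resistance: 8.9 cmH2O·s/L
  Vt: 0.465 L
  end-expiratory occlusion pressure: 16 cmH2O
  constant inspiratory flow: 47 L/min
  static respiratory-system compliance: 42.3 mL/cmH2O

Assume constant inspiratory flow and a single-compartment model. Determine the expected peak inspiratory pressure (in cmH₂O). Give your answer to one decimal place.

34.0

Flow: 47 L/min ÷ 60 = 0.7833 L/s.
Total PEEP = 16 cmH2O (set 13 + intrinsic 3); this is the baseline alveolar pressure.
Equation of motion (constant flow): PIP = Vt/C + R·V̇ + PEEP.
PIP = 465/42.3 + 8.9×0.7833 + 16 = 10.993 + 6.971 + 16 = 33.964 cmH2O.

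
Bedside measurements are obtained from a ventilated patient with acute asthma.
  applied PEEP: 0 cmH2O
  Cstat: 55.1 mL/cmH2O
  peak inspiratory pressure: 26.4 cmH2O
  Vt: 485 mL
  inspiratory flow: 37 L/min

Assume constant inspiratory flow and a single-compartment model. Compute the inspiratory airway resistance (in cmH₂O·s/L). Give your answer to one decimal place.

Flow: 37 L/min ÷ 60 = 0.6167 L/s.
Equation of motion (constant flow): PIP = Vt/C + R·V̇ + PEEP.
R·V̇ = PIP − Vt/C − PEEP = 26.4 − 485/55.1 − 0 = 26.4 − 8.802 − 0 = 17.598 cmH2O.
R = 17.598 / 0.6167 = 28.536 cmH2O·s/L.

28.5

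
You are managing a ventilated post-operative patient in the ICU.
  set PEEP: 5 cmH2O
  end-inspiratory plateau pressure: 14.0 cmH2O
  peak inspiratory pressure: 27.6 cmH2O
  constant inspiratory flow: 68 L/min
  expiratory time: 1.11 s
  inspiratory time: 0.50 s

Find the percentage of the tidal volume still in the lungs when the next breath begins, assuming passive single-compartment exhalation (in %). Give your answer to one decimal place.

Flow: 68 L/min ÷ 60 = 1.1333 L/s.
Vt = flow × Ti = 1.1333 L/s × 0.50 s × 1000 mL/L = 566.65 mL.
R = (PIP − Pplat)/V̇ = (27.6 − 14.0) / 1.1333 = 13.6/1.1333 = 12.0 cmH2O·s/L.
C = Vt/(Pplat − PEEP) = 566.65 / (14.0 − 5) = 566.65/9.0 = 62.961 mL/cmH2O.
τ = R × C = 12.0 × 0.06296 L/cmH2O = 0.7555 s.
Fraction remaining at end-expiration = e^(−Te/τ) = e^(−1.11/0.7555) = 0.2301 → 23.01%.

23.0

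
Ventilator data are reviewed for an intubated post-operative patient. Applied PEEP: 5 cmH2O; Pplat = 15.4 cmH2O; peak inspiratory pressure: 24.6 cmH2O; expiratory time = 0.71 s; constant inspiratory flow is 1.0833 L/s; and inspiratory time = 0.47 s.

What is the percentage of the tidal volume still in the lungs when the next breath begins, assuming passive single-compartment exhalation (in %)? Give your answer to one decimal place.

Vt = flow × Ti = 1.0833 L/s × 0.47 s × 1000 mL/L = 509.15 mL.
R = (PIP − Pplat)/V̇ = (24.6 − 15.4) / 1.0833 = 9.2/1.0833 = 8.493 cmH2O·s/L.
C = Vt/(Pplat − PEEP) = 509.15 / (15.4 − 5) = 509.15/10.4 = 48.957 mL/cmH2O.
τ = R × C = 8.493 × 0.04896 L/cmH2O = 0.4158 s.
Fraction remaining at end-expiration = e^(−Te/τ) = e^(−0.71/0.4158) = 0.1813 → 18.13%.

18.1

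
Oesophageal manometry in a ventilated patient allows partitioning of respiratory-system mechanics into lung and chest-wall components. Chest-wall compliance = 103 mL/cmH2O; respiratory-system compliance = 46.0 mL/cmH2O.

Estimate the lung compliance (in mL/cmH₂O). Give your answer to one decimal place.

83.1

1/CL = 1/Crs − 1/Ccw.
1/CL = 1/46.0 − 1/103 = 0.01203.
CL = 83.126 mL/cmH2O.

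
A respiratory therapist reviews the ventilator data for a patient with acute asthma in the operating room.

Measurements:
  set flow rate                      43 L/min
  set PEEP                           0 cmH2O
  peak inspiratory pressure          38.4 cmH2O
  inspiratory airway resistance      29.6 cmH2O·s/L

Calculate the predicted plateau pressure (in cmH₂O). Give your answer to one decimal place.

Flow: 43 L/min ÷ 60 = 0.7167 L/s.
Pplat = PIP − Raw × flow = 38.4 − 29.6 × 0.7167 = 38.4 − 21.214 = 17.186 cmH2O.

17.2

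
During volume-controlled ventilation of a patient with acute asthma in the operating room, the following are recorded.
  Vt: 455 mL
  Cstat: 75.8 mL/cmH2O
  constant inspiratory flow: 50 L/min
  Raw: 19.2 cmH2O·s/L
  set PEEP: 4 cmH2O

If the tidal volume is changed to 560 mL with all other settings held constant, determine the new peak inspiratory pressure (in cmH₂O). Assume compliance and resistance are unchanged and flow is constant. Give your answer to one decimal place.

27.4

Flow: 50 L/min ÷ 60 = 0.8333 L/s.
PIP = Vt/C + R·V̇ + PEEP (constant-flow equation of motion).
Only the elastic term changes: ΔPIP = ΔVt / C = (560 − 455) / 75.8 = 1.385 cmH2O.
Original PIP = 455/75.8 + 19.2×0.8333 + 4 = 26.002 cmH2O; new PIP = 26.002 + (1.385) = 27.387 cmH2O.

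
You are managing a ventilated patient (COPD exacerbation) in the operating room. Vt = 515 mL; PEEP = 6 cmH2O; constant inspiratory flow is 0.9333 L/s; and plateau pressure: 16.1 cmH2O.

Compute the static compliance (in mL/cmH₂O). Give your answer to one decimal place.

51.0

Cstat = Vt / (Pplat − PEEP) = 515 / (16.1 − 6) = 515 / 10.1 = 50.99 mL/cmH2O.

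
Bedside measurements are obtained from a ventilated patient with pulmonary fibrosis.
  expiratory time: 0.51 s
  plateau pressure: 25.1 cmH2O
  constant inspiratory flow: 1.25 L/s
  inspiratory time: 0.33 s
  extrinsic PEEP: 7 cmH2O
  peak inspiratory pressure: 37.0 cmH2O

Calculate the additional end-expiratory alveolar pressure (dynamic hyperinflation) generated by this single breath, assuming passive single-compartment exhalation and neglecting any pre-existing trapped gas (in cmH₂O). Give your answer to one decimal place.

Vt = flow × Ti = 1.25 L/s × 0.33 s × 1000 mL/L = 412.5 mL.
R = (PIP − Pplat)/V̇ = (37.0 − 25.1) / 1.25 = 11.9/1.25 = 9.52 cmH2O·s/L.
C = Vt/(Pplat − PEEP) = 412.5 / (25.1 − 7) = 412.5/18.1 = 22.79 mL/cmH2O.
τ = R × C = 9.52 × 0.02279 L/cmH2O = 0.217 s.
Fraction remaining = e^(−Te/τ) = e^(−0.51/0.217) = 0.09535; trapped volume = 412.5 × 0.09535 = 39.332 mL.
Additional alveolar pressure from trapping ≈ V_trapped / C = 39.332 / 22.79 = 1.726 cmH2O.

1.7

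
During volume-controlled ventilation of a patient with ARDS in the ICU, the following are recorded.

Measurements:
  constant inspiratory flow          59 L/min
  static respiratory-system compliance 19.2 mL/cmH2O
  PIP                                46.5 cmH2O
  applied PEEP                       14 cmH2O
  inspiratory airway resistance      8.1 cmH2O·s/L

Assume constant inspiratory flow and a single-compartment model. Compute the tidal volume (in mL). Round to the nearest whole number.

Flow: 59 L/min ÷ 60 = 0.9833 L/s.
Equation of motion (constant flow): PIP = Vt/C + R·V̇ + PEEP.
Vt/C = PIP − R·V̇ − PEEP = 46.5 − 7.965 − 14 = 24.535 cmH2O.
Vt = C × 24.535 = 19.2 × 24.535 = 471.07 mL.

471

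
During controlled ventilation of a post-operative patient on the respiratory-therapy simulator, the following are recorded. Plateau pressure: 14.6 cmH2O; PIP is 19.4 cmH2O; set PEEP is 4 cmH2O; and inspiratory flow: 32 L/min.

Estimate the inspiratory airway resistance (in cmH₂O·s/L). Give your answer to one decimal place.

9.0

Flow: 32 L/min ÷ 60 = 0.5333 L/s.
Raw = (PIP − Pplat) / flow = (19.4 − 14.6) / 0.5333 = 4.8 / 0.5333 = 9.001 cmH2O·s/L.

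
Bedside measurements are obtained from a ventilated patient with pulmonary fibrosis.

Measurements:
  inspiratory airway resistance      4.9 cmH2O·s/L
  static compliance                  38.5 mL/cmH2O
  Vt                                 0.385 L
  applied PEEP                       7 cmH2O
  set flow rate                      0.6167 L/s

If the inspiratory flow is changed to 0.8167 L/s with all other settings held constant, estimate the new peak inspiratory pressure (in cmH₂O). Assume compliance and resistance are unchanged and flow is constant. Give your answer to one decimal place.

PIP = Vt/C + R·V̇ + PEEP (constant-flow equation of motion).
Only the resistive term changes: ΔPIP = R × ΔV̇ = 4.9 × (0.8167 − 0.6167) = 4.9 × 0.2 = 0.98 cmH2O.
Original PIP = 385/38.5 + 4.9×0.6167 + 7 = 20.022 cmH2O; new PIP = 20.022 + (0.98) = 21.002 cmH2O.

21.0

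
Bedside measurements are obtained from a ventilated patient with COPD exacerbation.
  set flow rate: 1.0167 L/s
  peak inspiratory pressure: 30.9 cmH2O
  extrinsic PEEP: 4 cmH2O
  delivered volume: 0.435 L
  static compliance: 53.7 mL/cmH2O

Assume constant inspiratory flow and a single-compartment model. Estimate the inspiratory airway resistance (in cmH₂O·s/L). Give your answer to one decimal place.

18.5

Equation of motion (constant flow): PIP = Vt/C + R·V̇ + PEEP.
R·V̇ = PIP − Vt/C − PEEP = 30.9 − 435/53.7 − 4 = 30.9 − 8.101 − 4 = 18.799 cmH2O.
R = 18.799 / 1.0167 = 18.49 cmH2O·s/L.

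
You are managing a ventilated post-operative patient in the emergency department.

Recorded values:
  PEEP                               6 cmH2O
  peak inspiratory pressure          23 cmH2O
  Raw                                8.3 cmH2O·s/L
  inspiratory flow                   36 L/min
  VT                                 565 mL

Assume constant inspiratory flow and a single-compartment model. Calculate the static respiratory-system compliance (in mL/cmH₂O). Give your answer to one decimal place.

47.0

Flow: 36 L/min ÷ 60 = 0.6 L/s.
Equation of motion (constant flow): PIP = Vt/C + R·V̇ + PEEP.
Vt/C = PIP − R·V̇ − PEEP = 23 − 8.3×0.6 − 6 = 23 − 4.98 − 6 = 12.02 cmH2O.
C = Vt / 12.02 = 565 / 12.02 = 47.005 mL/cmH2O.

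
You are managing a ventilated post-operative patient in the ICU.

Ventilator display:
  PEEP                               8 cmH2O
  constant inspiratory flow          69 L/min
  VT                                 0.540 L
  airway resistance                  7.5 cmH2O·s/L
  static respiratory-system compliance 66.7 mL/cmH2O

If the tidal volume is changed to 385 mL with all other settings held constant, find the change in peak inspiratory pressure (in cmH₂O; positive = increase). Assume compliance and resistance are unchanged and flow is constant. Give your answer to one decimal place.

PIP = Vt/C + R·V̇ + PEEP (constant-flow equation of motion).
Only the elastic term changes: ΔPIP = ΔVt / C = (385 − 540) / 66.7 = -2.324 cmH2O.

-2.3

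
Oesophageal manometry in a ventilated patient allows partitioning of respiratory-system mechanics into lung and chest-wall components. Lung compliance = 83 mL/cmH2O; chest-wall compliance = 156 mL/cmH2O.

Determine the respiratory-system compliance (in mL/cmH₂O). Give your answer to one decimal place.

Lung and chest wall are elastances in series: 1/Crs = 1/CL + 1/Ccw.
1/Crs = 1/83 + 1/156 = 0.01846.
Crs = 54.171 mL/cmH2O.

54.2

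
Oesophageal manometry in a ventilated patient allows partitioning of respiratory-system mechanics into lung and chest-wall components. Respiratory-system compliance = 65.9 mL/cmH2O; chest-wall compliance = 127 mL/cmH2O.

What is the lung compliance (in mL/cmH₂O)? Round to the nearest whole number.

137

1/CL = 1/Crs − 1/Ccw.
1/CL = 1/65.9 − 1/127 = 0.0073.
CL = 136.99 mL/cmH2O.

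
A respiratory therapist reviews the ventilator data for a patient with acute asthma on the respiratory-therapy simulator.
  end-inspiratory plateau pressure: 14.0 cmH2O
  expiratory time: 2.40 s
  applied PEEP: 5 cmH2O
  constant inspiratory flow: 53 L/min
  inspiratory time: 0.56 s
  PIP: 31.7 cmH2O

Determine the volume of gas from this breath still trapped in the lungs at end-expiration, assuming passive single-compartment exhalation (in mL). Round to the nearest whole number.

Flow: 53 L/min ÷ 60 = 0.8833 L/s.
Vt = flow × Ti = 0.8833 L/s × 0.56 s × 1000 mL/L = 494.65 mL.
R = (PIP − Pplat)/V̇ = (31.7 − 14.0) / 0.8833 = 17.7/0.8833 = 20.038 cmH2O·s/L.
C = Vt/(Pplat − PEEP) = 494.65 / (14.0 − 5) = 494.65/9.0 = 54.961 mL/cmH2O.
τ = R × C = 20.038 × 0.05496 L/cmH2O = 1.101 s.
Fraction remaining = e^(−Te/τ) = e^(−2.40/1.101) = 0.1131.
Trapped volume = 494.65 × 0.1131 = 55.945 mL.

56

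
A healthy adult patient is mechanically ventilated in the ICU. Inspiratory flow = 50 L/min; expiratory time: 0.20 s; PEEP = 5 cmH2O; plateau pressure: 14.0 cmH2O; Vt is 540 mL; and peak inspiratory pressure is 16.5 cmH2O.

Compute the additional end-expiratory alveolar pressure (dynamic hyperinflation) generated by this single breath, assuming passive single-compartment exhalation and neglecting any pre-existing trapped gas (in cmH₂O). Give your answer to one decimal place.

3.0

Flow: 50 L/min ÷ 60 = 0.8333 L/s.
R = (PIP − Pplat)/V̇ = (16.5 − 14.0) / 0.8333 = 2.5/0.8333 = 3.0 cmH2O·s/L.
C = Vt/(Pplat − PEEP) = 540.0 / (14.0 − 5) = 540.0/9.0 = 60.0 mL/cmH2O.
τ = R × C = 3.0 × 0.06 L/cmH2O = 0.18 s.
Fraction remaining = e^(−Te/τ) = e^(−0.20/0.18) = 0.3292; trapped volume = 540.0 × 0.3292 = 177.77 mL.
Additional alveolar pressure from trapping ≈ V_trapped / C = 177.77 / 60.0 = 2.963 cmH2O.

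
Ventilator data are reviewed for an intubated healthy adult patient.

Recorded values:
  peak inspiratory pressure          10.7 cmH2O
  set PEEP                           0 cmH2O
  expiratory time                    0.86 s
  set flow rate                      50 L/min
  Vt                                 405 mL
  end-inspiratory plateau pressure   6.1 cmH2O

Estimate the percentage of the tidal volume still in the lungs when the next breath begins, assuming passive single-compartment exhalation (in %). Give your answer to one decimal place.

9.6

Flow: 50 L/min ÷ 60 = 0.8333 L/s.
R = (PIP − Pplat)/V̇ = (10.7 − 6.1) / 0.8333 = 4.6/0.8333 = 5.52 cmH2O·s/L.
C = Vt/(Pplat − PEEP) = 405.0 / (6.1 − 0) = 405.0/6.1 = 66.393 mL/cmH2O.
τ = R × C = 5.52 × 0.06639 L/cmH2O = 0.3665 s.
Fraction remaining at end-expiration = e^(−Te/τ) = e^(−0.86/0.3665) = 0.0957 → 9.57%.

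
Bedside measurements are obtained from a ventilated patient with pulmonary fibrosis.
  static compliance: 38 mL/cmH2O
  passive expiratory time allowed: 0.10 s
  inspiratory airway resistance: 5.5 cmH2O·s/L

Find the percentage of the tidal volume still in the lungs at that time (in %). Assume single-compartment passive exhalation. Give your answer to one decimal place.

τ = R × C = 5.5 × 38 mL/cmH2O = 5.5 × 0.038 L/cmH2O = 0.209 s.
Passive exhalation: V(t)/V₀ = e^(−t/τ) = e^(−0.10/0.209) = 0.6197.
Fraction remaining = 0.6197 → 61.97%.

62.0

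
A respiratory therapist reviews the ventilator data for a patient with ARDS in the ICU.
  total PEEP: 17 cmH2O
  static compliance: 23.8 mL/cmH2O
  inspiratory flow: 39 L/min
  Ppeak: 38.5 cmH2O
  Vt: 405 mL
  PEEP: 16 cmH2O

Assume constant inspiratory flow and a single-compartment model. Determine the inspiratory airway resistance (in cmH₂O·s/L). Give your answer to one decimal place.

6.9

Flow: 39 L/min ÷ 60 = 0.65 L/s.
Total PEEP = 17 cmH2O (set 16 + intrinsic 1); this is the baseline alveolar pressure.
Equation of motion (constant flow): PIP = Vt/C + R·V̇ + PEEP.
R·V̇ = PIP − Vt/C − PEEP = 38.5 − 405/23.8 − 17 = 38.5 − 17.017 − 17 = 4.483 cmH2O.
R = 4.483 / 0.65 = 6.897 cmH2O·s/L.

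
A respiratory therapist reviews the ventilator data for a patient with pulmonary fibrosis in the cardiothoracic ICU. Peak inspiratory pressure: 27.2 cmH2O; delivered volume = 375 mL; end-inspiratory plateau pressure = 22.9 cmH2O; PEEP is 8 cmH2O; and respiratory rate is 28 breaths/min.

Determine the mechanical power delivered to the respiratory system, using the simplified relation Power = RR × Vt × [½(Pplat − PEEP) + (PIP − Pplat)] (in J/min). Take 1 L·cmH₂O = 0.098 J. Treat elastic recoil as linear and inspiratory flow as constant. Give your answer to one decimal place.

12.1

Per-breath work = Vt × [½(Pplat−PEEP) + (PIP−Pplat)] = 0.375 × [0.5×14.9 + 4.3] = 0.375 × 11.75 = 4.406 L·cmH2O.
Power = 28 × 4.406 = 123.37 L·cmH2O/min.
× 0.098 J/(L·cmH2O) → 12.09 J/min.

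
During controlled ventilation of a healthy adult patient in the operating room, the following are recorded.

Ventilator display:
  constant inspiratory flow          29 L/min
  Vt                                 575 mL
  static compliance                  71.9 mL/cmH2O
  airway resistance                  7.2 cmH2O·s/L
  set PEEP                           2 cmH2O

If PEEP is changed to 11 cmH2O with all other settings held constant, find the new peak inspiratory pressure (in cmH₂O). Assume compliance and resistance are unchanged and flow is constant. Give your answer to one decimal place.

Flow: 29 L/min ÷ 60 = 0.4833 L/s.
PIP = Vt/C + R·V̇ + PEEP (constant-flow equation of motion).
Only the baseline term changes: ΔPIP = ΔPEEP = 11 − 2 = 9.0 cmH2O.
Original PIP = 575/71.9 + 7.2×0.4833 + 2 = 13.477 cmH2O; new PIP = 13.477 + (9.0) = 22.477 cmH2O.

22.5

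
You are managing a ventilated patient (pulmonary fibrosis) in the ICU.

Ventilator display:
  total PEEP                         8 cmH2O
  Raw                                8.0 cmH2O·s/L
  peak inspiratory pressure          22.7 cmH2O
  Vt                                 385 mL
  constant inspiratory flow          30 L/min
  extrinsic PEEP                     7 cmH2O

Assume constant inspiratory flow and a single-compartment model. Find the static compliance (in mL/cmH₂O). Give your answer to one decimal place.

Flow: 30 L/min ÷ 60 = 0.5 L/s.
Total PEEP = 8 cmH2O (set 7 + intrinsic 1); this is the baseline alveolar pressure.
Equation of motion (constant flow): PIP = Vt/C + R·V̇ + PEEP.
Vt/C = PIP − R·V̇ − PEEP = 22.7 − 8.0×0.5 − 8 = 22.7 − 4.0 − 8 = 10.7 cmH2O.
C = Vt / 10.7 = 385 / 10.7 = 35.981 mL/cmH2O.

36.0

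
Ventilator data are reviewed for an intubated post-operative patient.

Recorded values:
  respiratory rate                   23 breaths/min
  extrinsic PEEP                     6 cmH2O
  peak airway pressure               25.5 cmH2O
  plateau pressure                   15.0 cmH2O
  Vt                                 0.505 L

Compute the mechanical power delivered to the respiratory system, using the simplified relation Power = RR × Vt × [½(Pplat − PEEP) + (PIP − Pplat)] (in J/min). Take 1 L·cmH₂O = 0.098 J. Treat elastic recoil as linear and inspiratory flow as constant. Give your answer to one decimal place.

17.1

Per-breath work = Vt × [½(Pplat−PEEP) + (PIP−Pplat)] = 0.505 × [0.5×9.0 + 10.5] = 0.505 × 15.0 = 7.575 L·cmH2O.
Power = 23 × 7.575 = 174.23 L·cmH2O/min.
× 0.098 J/(L·cmH2O) → 17.075 J/min.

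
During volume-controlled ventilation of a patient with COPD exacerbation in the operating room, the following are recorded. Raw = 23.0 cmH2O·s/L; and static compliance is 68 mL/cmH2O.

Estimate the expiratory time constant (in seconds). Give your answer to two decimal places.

1.56

τ = R × C = 23.0 × 68 mL/cmH2O = 23.0 × 0.068 L/cmH2O = 1.564 s.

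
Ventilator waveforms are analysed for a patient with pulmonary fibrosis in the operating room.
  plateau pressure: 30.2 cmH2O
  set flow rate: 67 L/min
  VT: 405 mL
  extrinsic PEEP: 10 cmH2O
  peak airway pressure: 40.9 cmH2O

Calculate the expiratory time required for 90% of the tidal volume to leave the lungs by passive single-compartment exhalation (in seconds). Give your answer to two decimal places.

0.44

Flow: 67 L/min ÷ 60 = 1.1167 L/s.
R = (PIP − Pplat)/V̇ = (40.9 − 30.2) / 1.1167 = 10.7/1.1167 = 9.582 cmH2O·s/L.
C = Vt/(Pplat − PEEP) = 405.0 / (30.2 − 10) = 405.0/20.2 = 20.05 mL/cmH2O.
τ = R × C = 9.582 × 0.02005 L/cmH2O = 0.1921 s.
t = −τ·ln(1 − 0.90) = −0.1921·ln(0.1) = 0.4423 s.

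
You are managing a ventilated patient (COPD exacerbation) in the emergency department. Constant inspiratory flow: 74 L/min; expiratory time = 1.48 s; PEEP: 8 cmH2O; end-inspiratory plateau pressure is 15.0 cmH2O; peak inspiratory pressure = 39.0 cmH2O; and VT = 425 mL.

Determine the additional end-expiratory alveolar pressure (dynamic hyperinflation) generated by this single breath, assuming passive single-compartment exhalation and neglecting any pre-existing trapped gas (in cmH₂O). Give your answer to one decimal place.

2.0

Flow: 74 L/min ÷ 60 = 1.2333 L/s.
R = (PIP − Pplat)/V̇ = (39.0 − 15.0) / 1.2333 = 24.0/1.2333 = 19.46 cmH2O·s/L.
C = Vt/(Pplat − PEEP) = 425.0 / (15.0 − 8) = 425.0/7.0 = 60.714 mL/cmH2O.
τ = R × C = 19.46 × 0.06071 L/cmH2O = 1.181 s.
Fraction remaining = e^(−Te/τ) = e^(−1.48/1.181) = 0.2856; trapped volume = 425.0 × 0.2856 = 121.38 mL.
Additional alveolar pressure from trapping ≈ V_trapped / C = 121.38 / 60.714 = 1.999 cmH2O.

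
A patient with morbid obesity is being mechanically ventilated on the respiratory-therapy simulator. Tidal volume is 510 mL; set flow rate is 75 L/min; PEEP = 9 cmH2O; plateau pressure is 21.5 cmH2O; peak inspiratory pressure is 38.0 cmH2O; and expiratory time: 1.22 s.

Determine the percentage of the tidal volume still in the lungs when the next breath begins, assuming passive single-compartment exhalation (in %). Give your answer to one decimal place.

Flow: 75 L/min ÷ 60 = 1.25 L/s.
R = (PIP − Pplat)/V̇ = (38.0 − 21.5) / 1.25 = 16.5/1.25 = 13.2 cmH2O·s/L.
C = Vt/(Pplat − PEEP) = 510.0 / (21.5 − 9) = 510.0/12.5 = 40.8 mL/cmH2O.
τ = R × C = 13.2 × 0.0408 L/cmH2O = 0.5386 s.
Fraction remaining at end-expiration = e^(−Te/τ) = e^(−1.22/0.5386) = 0.1038 → 10.38%.

10.4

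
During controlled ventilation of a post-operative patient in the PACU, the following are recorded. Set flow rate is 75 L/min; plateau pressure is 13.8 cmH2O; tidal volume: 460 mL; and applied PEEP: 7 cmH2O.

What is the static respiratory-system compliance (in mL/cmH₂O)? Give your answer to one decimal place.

Cstat = Vt / (Pplat − PEEP) = 460 / (13.8 − 7) = 460 / 6.8 = 67.647 mL/cmH2O.

67.6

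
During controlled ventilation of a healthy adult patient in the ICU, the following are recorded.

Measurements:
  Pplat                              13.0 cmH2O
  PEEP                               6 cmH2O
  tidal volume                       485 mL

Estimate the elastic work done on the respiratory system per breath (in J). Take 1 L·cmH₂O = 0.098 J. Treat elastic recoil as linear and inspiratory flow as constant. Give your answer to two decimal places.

Elastic work ≈ ½ × (Pplat − PEEP) × Vt = 0.5 × (13.0 − 6) × 0.485 L = 0.5 × 7.0 × 0.485 = 1.698 L·cmH2O.
× 0.098 J/(L·cmH2O) → 0.1664 J.

0.17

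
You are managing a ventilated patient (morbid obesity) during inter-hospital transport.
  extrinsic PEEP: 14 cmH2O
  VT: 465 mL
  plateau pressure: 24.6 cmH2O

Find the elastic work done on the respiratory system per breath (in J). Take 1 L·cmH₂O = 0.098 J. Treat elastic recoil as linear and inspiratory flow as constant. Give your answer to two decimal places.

0.24

Elastic work ≈ ½ × (Pplat − PEEP) × Vt = 0.5 × (24.6 − 14) × 0.465 L = 0.5 × 10.6 × 0.465 = 2.465 L·cmH2O.
× 0.098 J/(L·cmH2O) → 0.2416 J.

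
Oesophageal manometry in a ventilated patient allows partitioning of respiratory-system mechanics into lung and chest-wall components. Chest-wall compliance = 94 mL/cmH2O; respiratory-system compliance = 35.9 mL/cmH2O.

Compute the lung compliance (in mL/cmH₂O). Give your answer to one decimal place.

1/CL = 1/Crs − 1/Ccw.
1/CL = 1/35.9 − 1/94 = 0.01722.
CL = 58.072 mL/cmH2O.

58.1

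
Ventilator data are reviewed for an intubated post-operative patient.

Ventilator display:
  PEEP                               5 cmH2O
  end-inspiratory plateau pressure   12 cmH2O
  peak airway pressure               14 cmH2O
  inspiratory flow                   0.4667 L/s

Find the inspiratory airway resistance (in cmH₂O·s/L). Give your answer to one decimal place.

4.3

Raw = (PIP − Pplat) / flow = (14 − 12) / 0.4667 = 2.0 / 0.4667 = 4.285 cmH2O·s/L.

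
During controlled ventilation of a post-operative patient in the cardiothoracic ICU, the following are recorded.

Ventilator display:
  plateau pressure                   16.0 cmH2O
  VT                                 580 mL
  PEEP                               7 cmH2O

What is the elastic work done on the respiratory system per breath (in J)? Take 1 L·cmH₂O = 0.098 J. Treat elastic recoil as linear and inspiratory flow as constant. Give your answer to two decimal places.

Elastic work ≈ ½ × (Pplat − PEEP) × Vt = 0.5 × (16.0 − 7) × 0.580 L = 0.5 × 9.0 × 0.580 = 2.61 L·cmH2O.
× 0.098 J/(L·cmH2O) → 0.2558 J.

0.26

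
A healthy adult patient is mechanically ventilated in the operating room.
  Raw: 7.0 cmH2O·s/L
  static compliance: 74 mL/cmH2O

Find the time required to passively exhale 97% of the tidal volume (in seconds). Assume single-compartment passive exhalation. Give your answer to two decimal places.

τ = R × C = 7.0 × 74 mL/cmH2O = 7.0 × 0.074 L/cmH2O = 0.518 s.
Exhaled fraction f = 1 − e^(−t/τ) → t = −τ·ln(1 − f) = −0.518·ln(0.03) = 1.816 s.

1.82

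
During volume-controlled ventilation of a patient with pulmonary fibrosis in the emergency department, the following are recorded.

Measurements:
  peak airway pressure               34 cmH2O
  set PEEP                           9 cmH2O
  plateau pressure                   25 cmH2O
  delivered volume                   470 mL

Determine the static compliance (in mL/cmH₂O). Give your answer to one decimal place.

29.4

Cstat = Vt / (Pplat − PEEP) = 470 / (25 − 9) = 470 / 16.0 = 29.375 mL/cmH2O.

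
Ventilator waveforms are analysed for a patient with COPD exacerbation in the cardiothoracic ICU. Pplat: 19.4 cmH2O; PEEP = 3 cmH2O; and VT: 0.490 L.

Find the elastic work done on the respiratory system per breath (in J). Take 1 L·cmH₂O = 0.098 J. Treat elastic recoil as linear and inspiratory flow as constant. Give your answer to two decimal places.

Elastic work ≈ ½ × (Pplat − PEEP) × Vt = 0.5 × (19.4 − 3) × 0.490 L = 0.5 × 16.4 × 0.490 = 4.018 L·cmH2O.
× 0.098 J/(L·cmH2O) → 0.3938 J.

0.39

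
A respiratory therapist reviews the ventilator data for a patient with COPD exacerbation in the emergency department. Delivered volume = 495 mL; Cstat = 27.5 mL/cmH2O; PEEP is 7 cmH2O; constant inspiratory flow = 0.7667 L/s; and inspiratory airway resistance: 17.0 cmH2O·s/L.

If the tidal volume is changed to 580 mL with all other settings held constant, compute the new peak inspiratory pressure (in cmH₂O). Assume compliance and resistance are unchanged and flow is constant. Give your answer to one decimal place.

PIP = Vt/C + R·V̇ + PEEP (constant-flow equation of motion).
Only the elastic term changes: ΔPIP = ΔVt / C = (580 − 495) / 27.5 = 3.091 cmH2O.
Original PIP = 495/27.5 + 17.0×0.7667 + 7 = 38.034 cmH2O; new PIP = 38.034 + (3.091) = 41.125 cmH2O.

41.1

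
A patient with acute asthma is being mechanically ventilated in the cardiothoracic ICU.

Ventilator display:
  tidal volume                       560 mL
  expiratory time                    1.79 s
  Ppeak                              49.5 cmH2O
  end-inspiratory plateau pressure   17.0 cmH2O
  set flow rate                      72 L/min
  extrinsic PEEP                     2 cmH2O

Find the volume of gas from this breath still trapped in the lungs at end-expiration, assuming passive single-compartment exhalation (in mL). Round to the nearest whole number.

Flow: 72 L/min ÷ 60 = 1.2 L/s.
R = (PIP − Pplat)/V̇ = (49.5 − 17.0) / 1.2 = 32.5/1.2 = 27.083 cmH2O·s/L.
C = Vt/(Pplat − PEEP) = 560.0 / (17.0 − 2) = 560.0/15.0 = 37.333 mL/cmH2O.
τ = R × C = 27.083 × 0.03733 L/cmH2O = 1.011 s.
Fraction remaining = e^(−Te/τ) = e^(−1.79/1.011) = 0.1702.
Trapped volume = 560.0 × 0.1702 = 95.312 mL.

95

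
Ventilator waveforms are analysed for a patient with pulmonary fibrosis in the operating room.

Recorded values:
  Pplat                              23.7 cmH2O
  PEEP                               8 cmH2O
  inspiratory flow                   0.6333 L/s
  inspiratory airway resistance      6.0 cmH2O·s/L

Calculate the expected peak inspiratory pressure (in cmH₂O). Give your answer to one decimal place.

27.5

PIP = Pplat + Raw × flow = 23.7 + 6.0 × 0.6333 = 23.7 + 3.8 = 27.5 cmH2O.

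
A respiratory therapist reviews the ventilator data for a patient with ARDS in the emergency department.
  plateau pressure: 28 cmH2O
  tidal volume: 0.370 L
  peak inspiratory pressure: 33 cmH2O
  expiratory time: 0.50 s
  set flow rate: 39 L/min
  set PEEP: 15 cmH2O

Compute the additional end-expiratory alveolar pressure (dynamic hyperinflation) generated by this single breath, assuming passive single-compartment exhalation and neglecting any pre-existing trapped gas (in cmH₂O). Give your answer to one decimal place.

1.3

Flow: 39 L/min ÷ 60 = 0.65 L/s.
R = (PIP − Pplat)/V̇ = (33 − 28) / 0.65 = 5.0/0.65 = 7.692 cmH2O·s/L.
C = Vt/(Pplat − PEEP) = 370.0 / (28 − 15) = 370.0/13.0 = 28.462 mL/cmH2O.
τ = R × C = 7.692 × 0.02846 L/cmH2O = 0.2189 s.
Fraction remaining = e^(−Te/τ) = e^(−0.50/0.2189) = 0.1019; trapped volume = 370.0 × 0.1019 = 37.703 mL.
Additional alveolar pressure from trapping ≈ V_trapped / C = 37.703 / 28.462 = 1.325 cmH2O.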